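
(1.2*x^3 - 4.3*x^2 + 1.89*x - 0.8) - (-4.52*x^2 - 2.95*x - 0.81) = 1.2*x^3 + 0.22*x^2 + 4.84*x + 0.01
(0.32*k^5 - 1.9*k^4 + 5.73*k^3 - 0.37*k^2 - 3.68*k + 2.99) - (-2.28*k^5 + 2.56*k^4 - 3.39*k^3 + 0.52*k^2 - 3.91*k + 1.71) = 2.6*k^5 - 4.46*k^4 + 9.12*k^3 - 0.89*k^2 + 0.23*k + 1.28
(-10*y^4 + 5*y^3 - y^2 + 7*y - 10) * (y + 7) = -10*y^5 - 65*y^4 + 34*y^3 + 39*y - 70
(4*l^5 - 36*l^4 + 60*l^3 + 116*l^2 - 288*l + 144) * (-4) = -16*l^5 + 144*l^4 - 240*l^3 - 464*l^2 + 1152*l - 576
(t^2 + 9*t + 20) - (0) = t^2 + 9*t + 20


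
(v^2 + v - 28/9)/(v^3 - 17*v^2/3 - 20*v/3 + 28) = (v - 4/3)/(v^2 - 8*v + 12)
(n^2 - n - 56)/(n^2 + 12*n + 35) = (n - 8)/(n + 5)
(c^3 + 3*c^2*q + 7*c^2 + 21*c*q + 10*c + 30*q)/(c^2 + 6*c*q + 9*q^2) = (c^2 + 7*c + 10)/(c + 3*q)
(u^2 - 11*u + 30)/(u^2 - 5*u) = (u - 6)/u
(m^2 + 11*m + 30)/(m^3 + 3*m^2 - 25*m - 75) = (m + 6)/(m^2 - 2*m - 15)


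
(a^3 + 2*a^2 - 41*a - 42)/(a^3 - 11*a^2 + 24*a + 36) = (a + 7)/(a - 6)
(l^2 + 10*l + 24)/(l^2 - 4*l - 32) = (l + 6)/(l - 8)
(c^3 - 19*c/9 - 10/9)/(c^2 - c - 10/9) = c + 1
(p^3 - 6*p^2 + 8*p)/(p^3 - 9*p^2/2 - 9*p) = 2*(-p^2 + 6*p - 8)/(-2*p^2 + 9*p + 18)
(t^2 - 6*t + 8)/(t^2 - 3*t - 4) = (t - 2)/(t + 1)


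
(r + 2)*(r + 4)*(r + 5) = r^3 + 11*r^2 + 38*r + 40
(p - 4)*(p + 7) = p^2 + 3*p - 28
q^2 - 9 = (q - 3)*(q + 3)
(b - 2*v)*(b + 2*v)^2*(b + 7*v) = b^4 + 9*b^3*v + 10*b^2*v^2 - 36*b*v^3 - 56*v^4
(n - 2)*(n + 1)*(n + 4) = n^3 + 3*n^2 - 6*n - 8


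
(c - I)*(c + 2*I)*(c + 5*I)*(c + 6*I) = c^4 + 12*I*c^3 - 39*c^2 - 8*I*c - 60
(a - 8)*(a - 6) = a^2 - 14*a + 48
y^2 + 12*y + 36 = (y + 6)^2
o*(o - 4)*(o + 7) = o^3 + 3*o^2 - 28*o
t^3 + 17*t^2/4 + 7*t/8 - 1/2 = (t - 1/4)*(t + 1/2)*(t + 4)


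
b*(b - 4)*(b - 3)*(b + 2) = b^4 - 5*b^3 - 2*b^2 + 24*b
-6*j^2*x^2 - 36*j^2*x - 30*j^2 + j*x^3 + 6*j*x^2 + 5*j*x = (-6*j + x)*(x + 5)*(j*x + j)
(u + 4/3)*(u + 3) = u^2 + 13*u/3 + 4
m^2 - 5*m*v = m*(m - 5*v)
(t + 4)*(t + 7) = t^2 + 11*t + 28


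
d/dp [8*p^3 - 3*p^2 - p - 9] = 24*p^2 - 6*p - 1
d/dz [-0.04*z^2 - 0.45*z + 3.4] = -0.08*z - 0.45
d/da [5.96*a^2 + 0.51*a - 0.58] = 11.92*a + 0.51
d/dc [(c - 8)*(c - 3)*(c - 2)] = 3*c^2 - 26*c + 46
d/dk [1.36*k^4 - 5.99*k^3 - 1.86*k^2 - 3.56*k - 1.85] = 5.44*k^3 - 17.97*k^2 - 3.72*k - 3.56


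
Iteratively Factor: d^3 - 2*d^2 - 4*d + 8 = (d - 2)*(d^2 - 4) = (d - 2)*(d + 2)*(d - 2)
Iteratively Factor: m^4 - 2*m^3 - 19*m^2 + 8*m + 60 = (m + 3)*(m^3 - 5*m^2 - 4*m + 20) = (m - 5)*(m + 3)*(m^2 - 4) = (m - 5)*(m - 2)*(m + 3)*(m + 2)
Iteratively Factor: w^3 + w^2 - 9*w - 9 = (w - 3)*(w^2 + 4*w + 3) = (w - 3)*(w + 3)*(w + 1)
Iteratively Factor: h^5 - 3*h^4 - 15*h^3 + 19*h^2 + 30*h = (h - 2)*(h^4 - h^3 - 17*h^2 - 15*h) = (h - 2)*(h + 1)*(h^3 - 2*h^2 - 15*h) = h*(h - 2)*(h + 1)*(h^2 - 2*h - 15) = h*(h - 5)*(h - 2)*(h + 1)*(h + 3)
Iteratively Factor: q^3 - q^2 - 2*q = (q - 2)*(q^2 + q) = q*(q - 2)*(q + 1)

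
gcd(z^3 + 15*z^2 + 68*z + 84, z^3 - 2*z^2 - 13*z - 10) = z + 2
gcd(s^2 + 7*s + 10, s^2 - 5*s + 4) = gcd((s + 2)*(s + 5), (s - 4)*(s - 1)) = 1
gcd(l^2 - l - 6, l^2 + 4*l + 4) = l + 2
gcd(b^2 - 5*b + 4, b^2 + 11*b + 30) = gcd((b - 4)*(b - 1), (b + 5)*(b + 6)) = 1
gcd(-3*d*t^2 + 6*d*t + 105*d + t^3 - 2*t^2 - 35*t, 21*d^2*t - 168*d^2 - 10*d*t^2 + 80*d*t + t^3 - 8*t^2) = -3*d + t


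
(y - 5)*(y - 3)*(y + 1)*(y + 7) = y^4 - 42*y^2 + 64*y + 105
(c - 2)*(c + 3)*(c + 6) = c^3 + 7*c^2 - 36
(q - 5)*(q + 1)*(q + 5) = q^3 + q^2 - 25*q - 25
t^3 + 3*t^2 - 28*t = t*(t - 4)*(t + 7)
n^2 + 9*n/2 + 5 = (n + 2)*(n + 5/2)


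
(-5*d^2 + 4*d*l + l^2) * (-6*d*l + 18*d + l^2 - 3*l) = 30*d^3*l - 90*d^3 - 29*d^2*l^2 + 87*d^2*l - 2*d*l^3 + 6*d*l^2 + l^4 - 3*l^3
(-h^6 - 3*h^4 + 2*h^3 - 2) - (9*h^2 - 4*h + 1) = -h^6 - 3*h^4 + 2*h^3 - 9*h^2 + 4*h - 3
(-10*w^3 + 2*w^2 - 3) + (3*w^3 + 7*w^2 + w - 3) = -7*w^3 + 9*w^2 + w - 6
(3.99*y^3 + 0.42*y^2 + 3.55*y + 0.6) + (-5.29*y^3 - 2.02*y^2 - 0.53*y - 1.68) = -1.3*y^3 - 1.6*y^2 + 3.02*y - 1.08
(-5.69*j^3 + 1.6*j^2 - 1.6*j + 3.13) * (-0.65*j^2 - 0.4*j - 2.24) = 3.6985*j^5 + 1.236*j^4 + 13.1456*j^3 - 4.9785*j^2 + 2.332*j - 7.0112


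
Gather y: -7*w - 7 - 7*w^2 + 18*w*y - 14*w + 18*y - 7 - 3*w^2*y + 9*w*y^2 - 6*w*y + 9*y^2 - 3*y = -7*w^2 - 21*w + y^2*(9*w + 9) + y*(-3*w^2 + 12*w + 15) - 14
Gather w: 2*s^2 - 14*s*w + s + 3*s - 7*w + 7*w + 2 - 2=2*s^2 - 14*s*w + 4*s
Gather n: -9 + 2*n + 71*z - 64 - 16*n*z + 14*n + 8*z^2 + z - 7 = n*(16 - 16*z) + 8*z^2 + 72*z - 80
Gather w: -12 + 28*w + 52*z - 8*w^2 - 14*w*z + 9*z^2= -8*w^2 + w*(28 - 14*z) + 9*z^2 + 52*z - 12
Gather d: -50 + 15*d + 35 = 15*d - 15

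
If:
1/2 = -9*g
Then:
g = -1/18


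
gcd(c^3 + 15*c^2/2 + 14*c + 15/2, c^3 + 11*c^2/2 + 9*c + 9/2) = c^2 + 5*c/2 + 3/2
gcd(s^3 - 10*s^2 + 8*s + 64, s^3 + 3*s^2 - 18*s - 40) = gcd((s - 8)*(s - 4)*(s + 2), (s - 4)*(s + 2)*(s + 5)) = s^2 - 2*s - 8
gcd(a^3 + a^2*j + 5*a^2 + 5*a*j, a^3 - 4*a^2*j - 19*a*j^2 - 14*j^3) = a + j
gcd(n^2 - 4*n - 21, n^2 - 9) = n + 3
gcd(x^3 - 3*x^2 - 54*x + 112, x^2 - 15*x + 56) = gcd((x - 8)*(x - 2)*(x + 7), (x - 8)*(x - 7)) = x - 8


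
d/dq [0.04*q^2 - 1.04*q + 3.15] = 0.08*q - 1.04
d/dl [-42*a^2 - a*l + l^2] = -a + 2*l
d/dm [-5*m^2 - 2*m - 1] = -10*m - 2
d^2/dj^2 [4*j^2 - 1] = 8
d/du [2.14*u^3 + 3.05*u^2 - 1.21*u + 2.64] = 6.42*u^2 + 6.1*u - 1.21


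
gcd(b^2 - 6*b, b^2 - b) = b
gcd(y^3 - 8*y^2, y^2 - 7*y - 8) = y - 8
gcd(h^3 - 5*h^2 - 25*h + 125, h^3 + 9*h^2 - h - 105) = h + 5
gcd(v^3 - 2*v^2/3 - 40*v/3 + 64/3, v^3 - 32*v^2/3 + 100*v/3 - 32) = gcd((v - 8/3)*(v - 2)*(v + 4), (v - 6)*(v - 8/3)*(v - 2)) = v^2 - 14*v/3 + 16/3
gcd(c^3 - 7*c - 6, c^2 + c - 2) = c + 2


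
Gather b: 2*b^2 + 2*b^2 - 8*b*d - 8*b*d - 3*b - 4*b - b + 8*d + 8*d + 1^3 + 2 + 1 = 4*b^2 + b*(-16*d - 8) + 16*d + 4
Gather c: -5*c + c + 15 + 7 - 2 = 20 - 4*c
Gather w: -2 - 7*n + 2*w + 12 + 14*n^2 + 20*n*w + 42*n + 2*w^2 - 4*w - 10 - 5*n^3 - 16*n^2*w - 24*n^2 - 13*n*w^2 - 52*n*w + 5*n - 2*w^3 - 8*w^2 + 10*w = -5*n^3 - 10*n^2 + 40*n - 2*w^3 + w^2*(-13*n - 6) + w*(-16*n^2 - 32*n + 8)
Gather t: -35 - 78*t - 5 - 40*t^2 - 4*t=-40*t^2 - 82*t - 40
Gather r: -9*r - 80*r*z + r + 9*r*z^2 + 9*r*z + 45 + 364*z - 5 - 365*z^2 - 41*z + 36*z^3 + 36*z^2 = r*(9*z^2 - 71*z - 8) + 36*z^3 - 329*z^2 + 323*z + 40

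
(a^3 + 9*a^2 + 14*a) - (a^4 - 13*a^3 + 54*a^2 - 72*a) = -a^4 + 14*a^3 - 45*a^2 + 86*a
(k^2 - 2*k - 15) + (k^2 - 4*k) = 2*k^2 - 6*k - 15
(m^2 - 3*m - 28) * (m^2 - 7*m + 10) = m^4 - 10*m^3 + 3*m^2 + 166*m - 280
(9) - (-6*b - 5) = 6*b + 14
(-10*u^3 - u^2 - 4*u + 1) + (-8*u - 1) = -10*u^3 - u^2 - 12*u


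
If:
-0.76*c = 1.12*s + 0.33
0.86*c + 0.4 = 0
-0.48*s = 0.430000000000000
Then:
No Solution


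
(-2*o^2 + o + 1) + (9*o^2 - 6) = 7*o^2 + o - 5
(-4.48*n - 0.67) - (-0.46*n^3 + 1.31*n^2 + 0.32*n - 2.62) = 0.46*n^3 - 1.31*n^2 - 4.8*n + 1.95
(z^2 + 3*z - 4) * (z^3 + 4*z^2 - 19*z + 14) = z^5 + 7*z^4 - 11*z^3 - 59*z^2 + 118*z - 56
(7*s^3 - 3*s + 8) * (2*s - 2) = 14*s^4 - 14*s^3 - 6*s^2 + 22*s - 16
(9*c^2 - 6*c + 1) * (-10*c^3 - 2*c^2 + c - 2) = -90*c^5 + 42*c^4 + 11*c^3 - 26*c^2 + 13*c - 2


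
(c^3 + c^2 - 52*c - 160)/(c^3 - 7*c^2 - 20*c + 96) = (c + 5)/(c - 3)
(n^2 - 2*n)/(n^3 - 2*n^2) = 1/n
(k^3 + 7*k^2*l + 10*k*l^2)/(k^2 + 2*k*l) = k + 5*l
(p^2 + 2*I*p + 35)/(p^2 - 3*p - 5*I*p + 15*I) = (p + 7*I)/(p - 3)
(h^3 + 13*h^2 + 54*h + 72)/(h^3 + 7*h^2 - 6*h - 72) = (h + 3)/(h - 3)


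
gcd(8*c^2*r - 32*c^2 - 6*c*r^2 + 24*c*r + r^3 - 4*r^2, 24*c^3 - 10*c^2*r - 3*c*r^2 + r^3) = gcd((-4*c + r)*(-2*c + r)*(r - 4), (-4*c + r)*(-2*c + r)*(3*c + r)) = 8*c^2 - 6*c*r + r^2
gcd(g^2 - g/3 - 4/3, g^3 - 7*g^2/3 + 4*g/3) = g - 4/3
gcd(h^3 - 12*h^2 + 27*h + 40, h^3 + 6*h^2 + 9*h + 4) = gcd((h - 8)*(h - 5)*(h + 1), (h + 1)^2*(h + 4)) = h + 1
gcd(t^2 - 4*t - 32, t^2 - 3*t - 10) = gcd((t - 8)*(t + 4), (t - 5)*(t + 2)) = 1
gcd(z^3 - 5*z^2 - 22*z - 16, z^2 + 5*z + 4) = z + 1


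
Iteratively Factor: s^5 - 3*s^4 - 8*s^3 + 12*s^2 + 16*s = (s + 2)*(s^4 - 5*s^3 + 2*s^2 + 8*s) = s*(s + 2)*(s^3 - 5*s^2 + 2*s + 8) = s*(s + 1)*(s + 2)*(s^2 - 6*s + 8) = s*(s - 2)*(s + 1)*(s + 2)*(s - 4)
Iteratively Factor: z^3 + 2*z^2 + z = (z)*(z^2 + 2*z + 1) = z*(z + 1)*(z + 1)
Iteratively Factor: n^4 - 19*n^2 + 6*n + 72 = (n - 3)*(n^3 + 3*n^2 - 10*n - 24) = (n - 3)*(n + 4)*(n^2 - n - 6) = (n - 3)^2*(n + 4)*(n + 2)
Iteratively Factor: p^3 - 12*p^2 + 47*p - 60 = (p - 4)*(p^2 - 8*p + 15) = (p - 4)*(p - 3)*(p - 5)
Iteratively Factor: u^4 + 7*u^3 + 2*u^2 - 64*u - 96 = (u - 3)*(u^3 + 10*u^2 + 32*u + 32) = (u - 3)*(u + 4)*(u^2 + 6*u + 8) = (u - 3)*(u + 4)^2*(u + 2)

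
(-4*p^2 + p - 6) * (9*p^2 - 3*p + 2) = -36*p^4 + 21*p^3 - 65*p^2 + 20*p - 12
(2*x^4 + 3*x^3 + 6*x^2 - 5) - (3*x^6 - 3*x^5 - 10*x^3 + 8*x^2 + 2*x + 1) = -3*x^6 + 3*x^5 + 2*x^4 + 13*x^3 - 2*x^2 - 2*x - 6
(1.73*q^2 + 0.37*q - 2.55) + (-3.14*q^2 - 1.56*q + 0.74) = -1.41*q^2 - 1.19*q - 1.81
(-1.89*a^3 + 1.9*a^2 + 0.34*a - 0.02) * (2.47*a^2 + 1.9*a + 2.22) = -4.6683*a^5 + 1.102*a^4 + 0.254*a^3 + 4.8146*a^2 + 0.7168*a - 0.0444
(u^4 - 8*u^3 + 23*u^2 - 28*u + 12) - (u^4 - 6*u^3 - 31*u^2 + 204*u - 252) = -2*u^3 + 54*u^2 - 232*u + 264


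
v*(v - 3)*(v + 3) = v^3 - 9*v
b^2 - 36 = (b - 6)*(b + 6)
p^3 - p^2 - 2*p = p*(p - 2)*(p + 1)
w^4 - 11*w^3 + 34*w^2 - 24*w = w*(w - 6)*(w - 4)*(w - 1)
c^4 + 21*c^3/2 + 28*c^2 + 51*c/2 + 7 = (c + 1/2)*(c + 1)*(c + 2)*(c + 7)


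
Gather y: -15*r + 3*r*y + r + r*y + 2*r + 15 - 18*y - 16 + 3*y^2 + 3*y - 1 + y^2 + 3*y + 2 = -12*r + 4*y^2 + y*(4*r - 12)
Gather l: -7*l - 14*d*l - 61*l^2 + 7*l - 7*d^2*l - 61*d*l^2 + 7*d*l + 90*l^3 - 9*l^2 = 90*l^3 + l^2*(-61*d - 70) + l*(-7*d^2 - 7*d)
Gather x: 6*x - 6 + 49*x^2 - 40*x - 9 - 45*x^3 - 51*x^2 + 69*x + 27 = -45*x^3 - 2*x^2 + 35*x + 12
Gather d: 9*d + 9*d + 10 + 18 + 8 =18*d + 36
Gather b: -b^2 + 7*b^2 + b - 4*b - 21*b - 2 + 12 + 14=6*b^2 - 24*b + 24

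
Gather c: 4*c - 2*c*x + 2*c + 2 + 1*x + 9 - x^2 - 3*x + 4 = c*(6 - 2*x) - x^2 - 2*x + 15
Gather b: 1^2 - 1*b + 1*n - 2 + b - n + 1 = 0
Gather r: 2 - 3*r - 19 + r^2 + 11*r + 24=r^2 + 8*r + 7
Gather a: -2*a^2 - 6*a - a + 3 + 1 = -2*a^2 - 7*a + 4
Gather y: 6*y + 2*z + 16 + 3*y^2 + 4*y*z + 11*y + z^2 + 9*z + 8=3*y^2 + y*(4*z + 17) + z^2 + 11*z + 24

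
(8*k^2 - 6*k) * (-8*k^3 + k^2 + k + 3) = -64*k^5 + 56*k^4 + 2*k^3 + 18*k^2 - 18*k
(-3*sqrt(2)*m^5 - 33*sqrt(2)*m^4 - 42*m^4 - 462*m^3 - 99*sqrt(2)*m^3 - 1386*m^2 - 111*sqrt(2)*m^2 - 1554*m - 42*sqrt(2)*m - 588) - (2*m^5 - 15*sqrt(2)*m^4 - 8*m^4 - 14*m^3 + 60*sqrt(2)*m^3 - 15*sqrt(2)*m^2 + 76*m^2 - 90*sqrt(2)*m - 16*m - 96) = -3*sqrt(2)*m^5 - 2*m^5 - 34*m^4 - 18*sqrt(2)*m^4 - 448*m^3 - 159*sqrt(2)*m^3 - 1462*m^2 - 96*sqrt(2)*m^2 - 1538*m + 48*sqrt(2)*m - 492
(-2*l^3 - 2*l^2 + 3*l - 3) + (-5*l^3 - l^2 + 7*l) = -7*l^3 - 3*l^2 + 10*l - 3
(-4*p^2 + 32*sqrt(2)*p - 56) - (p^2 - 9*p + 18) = -5*p^2 + 9*p + 32*sqrt(2)*p - 74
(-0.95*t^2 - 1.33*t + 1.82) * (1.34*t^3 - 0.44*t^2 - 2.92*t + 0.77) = -1.273*t^5 - 1.3642*t^4 + 5.798*t^3 + 2.3513*t^2 - 6.3385*t + 1.4014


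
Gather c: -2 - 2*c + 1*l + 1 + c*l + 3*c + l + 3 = c*(l + 1) + 2*l + 2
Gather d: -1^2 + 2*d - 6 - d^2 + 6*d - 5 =-d^2 + 8*d - 12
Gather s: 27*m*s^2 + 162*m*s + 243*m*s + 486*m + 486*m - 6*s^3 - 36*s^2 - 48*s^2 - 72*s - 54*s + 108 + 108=972*m - 6*s^3 + s^2*(27*m - 84) + s*(405*m - 126) + 216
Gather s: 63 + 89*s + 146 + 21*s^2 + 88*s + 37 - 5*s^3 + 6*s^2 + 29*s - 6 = -5*s^3 + 27*s^2 + 206*s + 240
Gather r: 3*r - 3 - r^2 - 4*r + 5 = -r^2 - r + 2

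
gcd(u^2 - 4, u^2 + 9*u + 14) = u + 2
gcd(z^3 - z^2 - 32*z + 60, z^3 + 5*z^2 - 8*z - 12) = z^2 + 4*z - 12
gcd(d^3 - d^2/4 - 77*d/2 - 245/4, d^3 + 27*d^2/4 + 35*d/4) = d^2 + 27*d/4 + 35/4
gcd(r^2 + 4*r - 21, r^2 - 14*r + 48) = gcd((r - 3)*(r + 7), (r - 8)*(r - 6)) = 1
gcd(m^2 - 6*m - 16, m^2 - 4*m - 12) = m + 2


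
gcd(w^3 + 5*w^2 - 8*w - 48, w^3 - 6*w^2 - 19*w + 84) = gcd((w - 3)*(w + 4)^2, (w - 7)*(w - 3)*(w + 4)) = w^2 + w - 12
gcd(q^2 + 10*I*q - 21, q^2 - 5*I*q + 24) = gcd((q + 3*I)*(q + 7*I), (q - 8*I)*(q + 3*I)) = q + 3*I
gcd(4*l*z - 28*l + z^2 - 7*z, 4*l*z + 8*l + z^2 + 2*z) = 4*l + z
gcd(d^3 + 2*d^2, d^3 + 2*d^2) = d^3 + 2*d^2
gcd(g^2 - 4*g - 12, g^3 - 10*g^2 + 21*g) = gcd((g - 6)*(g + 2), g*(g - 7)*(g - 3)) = 1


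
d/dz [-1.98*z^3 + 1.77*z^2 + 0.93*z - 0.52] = -5.94*z^2 + 3.54*z + 0.93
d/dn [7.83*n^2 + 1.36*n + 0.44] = 15.66*n + 1.36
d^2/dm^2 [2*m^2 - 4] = 4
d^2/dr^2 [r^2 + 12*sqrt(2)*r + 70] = 2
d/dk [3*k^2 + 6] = 6*k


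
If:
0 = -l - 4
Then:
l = -4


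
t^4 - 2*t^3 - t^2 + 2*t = t*(t - 2)*(t - 1)*(t + 1)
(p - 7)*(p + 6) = p^2 - p - 42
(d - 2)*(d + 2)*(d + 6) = d^3 + 6*d^2 - 4*d - 24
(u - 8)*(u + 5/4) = u^2 - 27*u/4 - 10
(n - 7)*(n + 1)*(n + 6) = n^3 - 43*n - 42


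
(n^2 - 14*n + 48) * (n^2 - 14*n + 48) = n^4 - 28*n^3 + 292*n^2 - 1344*n + 2304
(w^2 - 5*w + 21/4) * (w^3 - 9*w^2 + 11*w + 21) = w^5 - 14*w^4 + 245*w^3/4 - 325*w^2/4 - 189*w/4 + 441/4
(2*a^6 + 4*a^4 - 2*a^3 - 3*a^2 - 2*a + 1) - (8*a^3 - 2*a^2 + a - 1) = 2*a^6 + 4*a^4 - 10*a^3 - a^2 - 3*a + 2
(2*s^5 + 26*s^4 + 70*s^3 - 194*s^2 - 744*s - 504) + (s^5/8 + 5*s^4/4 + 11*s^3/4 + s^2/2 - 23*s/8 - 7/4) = 17*s^5/8 + 109*s^4/4 + 291*s^3/4 - 387*s^2/2 - 5975*s/8 - 2023/4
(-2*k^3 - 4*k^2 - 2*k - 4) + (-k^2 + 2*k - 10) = -2*k^3 - 5*k^2 - 14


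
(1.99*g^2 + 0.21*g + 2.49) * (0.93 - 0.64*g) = -1.2736*g^3 + 1.7163*g^2 - 1.3983*g + 2.3157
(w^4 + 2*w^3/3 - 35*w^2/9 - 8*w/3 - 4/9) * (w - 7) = w^5 - 19*w^4/3 - 77*w^3/9 + 221*w^2/9 + 164*w/9 + 28/9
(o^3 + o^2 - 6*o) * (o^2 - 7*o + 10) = o^5 - 6*o^4 - 3*o^3 + 52*o^2 - 60*o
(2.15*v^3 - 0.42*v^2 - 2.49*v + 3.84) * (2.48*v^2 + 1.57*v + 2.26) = 5.332*v^5 + 2.3339*v^4 - 1.9756*v^3 + 4.6647*v^2 + 0.401400000000001*v + 8.6784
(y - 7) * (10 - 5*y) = -5*y^2 + 45*y - 70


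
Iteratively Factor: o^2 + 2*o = (o)*(o + 2)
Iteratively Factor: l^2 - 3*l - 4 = (l + 1)*(l - 4)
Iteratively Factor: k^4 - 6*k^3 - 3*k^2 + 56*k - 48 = (k - 4)*(k^3 - 2*k^2 - 11*k + 12) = (k - 4)*(k - 1)*(k^2 - k - 12) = (k - 4)*(k - 1)*(k + 3)*(k - 4)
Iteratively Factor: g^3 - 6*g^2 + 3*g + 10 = (g - 2)*(g^2 - 4*g - 5) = (g - 5)*(g - 2)*(g + 1)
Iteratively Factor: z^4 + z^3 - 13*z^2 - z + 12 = (z - 1)*(z^3 + 2*z^2 - 11*z - 12) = (z - 1)*(z + 1)*(z^2 + z - 12) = (z - 1)*(z + 1)*(z + 4)*(z - 3)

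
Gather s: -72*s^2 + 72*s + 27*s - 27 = -72*s^2 + 99*s - 27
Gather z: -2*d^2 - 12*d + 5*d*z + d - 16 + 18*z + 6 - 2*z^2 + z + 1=-2*d^2 - 11*d - 2*z^2 + z*(5*d + 19) - 9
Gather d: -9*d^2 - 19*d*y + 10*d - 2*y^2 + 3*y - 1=-9*d^2 + d*(10 - 19*y) - 2*y^2 + 3*y - 1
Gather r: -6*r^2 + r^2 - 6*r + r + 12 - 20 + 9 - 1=-5*r^2 - 5*r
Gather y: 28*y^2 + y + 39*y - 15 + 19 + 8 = 28*y^2 + 40*y + 12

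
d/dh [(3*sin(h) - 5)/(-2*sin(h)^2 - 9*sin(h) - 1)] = (6*sin(h)^2 - 20*sin(h) - 48)*cos(h)/(9*sin(h) - cos(2*h) + 2)^2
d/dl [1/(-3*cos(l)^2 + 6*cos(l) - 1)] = 6*(1 - cos(l))*sin(l)/(3*cos(l)^2 - 6*cos(l) + 1)^2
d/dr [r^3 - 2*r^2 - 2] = r*(3*r - 4)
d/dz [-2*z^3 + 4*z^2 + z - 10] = -6*z^2 + 8*z + 1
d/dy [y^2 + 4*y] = 2*y + 4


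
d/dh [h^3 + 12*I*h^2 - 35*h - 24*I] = 3*h^2 + 24*I*h - 35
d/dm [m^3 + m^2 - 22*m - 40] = 3*m^2 + 2*m - 22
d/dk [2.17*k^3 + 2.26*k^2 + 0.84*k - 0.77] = 6.51*k^2 + 4.52*k + 0.84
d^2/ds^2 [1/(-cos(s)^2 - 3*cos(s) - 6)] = (4*sin(s)^4 + 13*sin(s)^2 - 117*cos(s)/4 + 9*cos(3*s)/4 - 23)/(-sin(s)^2 + 3*cos(s) + 7)^3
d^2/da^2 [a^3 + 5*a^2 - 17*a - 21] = 6*a + 10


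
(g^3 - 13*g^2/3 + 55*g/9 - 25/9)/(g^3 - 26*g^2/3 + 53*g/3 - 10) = (g - 5/3)/(g - 6)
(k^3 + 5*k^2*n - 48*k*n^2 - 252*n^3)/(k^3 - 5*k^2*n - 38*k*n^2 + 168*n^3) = (k + 6*n)/(k - 4*n)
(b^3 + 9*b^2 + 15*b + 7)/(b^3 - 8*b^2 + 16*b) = (b^3 + 9*b^2 + 15*b + 7)/(b*(b^2 - 8*b + 16))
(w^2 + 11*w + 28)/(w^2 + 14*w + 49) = (w + 4)/(w + 7)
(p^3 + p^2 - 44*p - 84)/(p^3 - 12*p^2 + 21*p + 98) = (p + 6)/(p - 7)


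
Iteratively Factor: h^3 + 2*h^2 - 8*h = (h + 4)*(h^2 - 2*h) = h*(h + 4)*(h - 2)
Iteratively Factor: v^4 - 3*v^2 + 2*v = (v)*(v^3 - 3*v + 2) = v*(v - 1)*(v^2 + v - 2) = v*(v - 1)^2*(v + 2)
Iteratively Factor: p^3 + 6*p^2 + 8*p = (p + 2)*(p^2 + 4*p) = p*(p + 2)*(p + 4)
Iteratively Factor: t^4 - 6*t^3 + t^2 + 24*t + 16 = (t - 4)*(t^3 - 2*t^2 - 7*t - 4) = (t - 4)*(t + 1)*(t^2 - 3*t - 4) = (t - 4)^2*(t + 1)*(t + 1)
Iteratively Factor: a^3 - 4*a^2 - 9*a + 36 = (a + 3)*(a^2 - 7*a + 12) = (a - 4)*(a + 3)*(a - 3)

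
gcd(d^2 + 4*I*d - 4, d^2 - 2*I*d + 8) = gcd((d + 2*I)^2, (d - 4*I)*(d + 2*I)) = d + 2*I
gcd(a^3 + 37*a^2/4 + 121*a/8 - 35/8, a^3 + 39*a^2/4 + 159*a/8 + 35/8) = a^2 + 19*a/2 + 35/2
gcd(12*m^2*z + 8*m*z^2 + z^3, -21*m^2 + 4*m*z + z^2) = 1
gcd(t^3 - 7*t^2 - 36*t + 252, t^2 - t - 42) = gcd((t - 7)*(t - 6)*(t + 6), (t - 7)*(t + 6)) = t^2 - t - 42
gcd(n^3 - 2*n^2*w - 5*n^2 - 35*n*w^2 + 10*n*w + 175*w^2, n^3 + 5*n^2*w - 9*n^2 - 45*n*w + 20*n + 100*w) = n^2 + 5*n*w - 5*n - 25*w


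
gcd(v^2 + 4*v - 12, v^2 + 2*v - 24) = v + 6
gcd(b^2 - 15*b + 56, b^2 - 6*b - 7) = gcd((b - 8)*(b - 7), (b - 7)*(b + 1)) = b - 7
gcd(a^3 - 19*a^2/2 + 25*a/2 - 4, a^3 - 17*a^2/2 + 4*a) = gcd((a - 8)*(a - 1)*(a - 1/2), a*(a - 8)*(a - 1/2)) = a^2 - 17*a/2 + 4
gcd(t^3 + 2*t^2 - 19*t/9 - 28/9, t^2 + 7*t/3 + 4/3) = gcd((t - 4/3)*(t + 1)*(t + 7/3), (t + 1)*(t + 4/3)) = t + 1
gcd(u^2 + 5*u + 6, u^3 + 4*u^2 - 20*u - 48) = u + 2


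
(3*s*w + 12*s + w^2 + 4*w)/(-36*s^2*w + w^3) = (-3*s*w - 12*s - w^2 - 4*w)/(w*(36*s^2 - w^2))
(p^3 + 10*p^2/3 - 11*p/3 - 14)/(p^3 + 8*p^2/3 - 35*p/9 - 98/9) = 3*(p + 3)/(3*p + 7)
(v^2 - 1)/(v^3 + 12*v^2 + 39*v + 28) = (v - 1)/(v^2 + 11*v + 28)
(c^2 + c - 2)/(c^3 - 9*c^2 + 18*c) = (c^2 + c - 2)/(c*(c^2 - 9*c + 18))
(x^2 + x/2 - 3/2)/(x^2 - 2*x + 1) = (x + 3/2)/(x - 1)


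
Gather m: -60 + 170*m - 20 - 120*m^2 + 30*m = -120*m^2 + 200*m - 80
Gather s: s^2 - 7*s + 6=s^2 - 7*s + 6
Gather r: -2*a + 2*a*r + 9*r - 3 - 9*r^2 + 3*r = -2*a - 9*r^2 + r*(2*a + 12) - 3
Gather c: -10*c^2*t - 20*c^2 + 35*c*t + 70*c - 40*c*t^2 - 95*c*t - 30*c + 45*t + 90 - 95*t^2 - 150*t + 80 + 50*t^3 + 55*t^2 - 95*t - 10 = c^2*(-10*t - 20) + c*(-40*t^2 - 60*t + 40) + 50*t^3 - 40*t^2 - 200*t + 160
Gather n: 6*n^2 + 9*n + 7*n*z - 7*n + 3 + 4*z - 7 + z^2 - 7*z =6*n^2 + n*(7*z + 2) + z^2 - 3*z - 4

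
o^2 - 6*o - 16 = (o - 8)*(o + 2)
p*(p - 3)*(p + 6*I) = p^3 - 3*p^2 + 6*I*p^2 - 18*I*p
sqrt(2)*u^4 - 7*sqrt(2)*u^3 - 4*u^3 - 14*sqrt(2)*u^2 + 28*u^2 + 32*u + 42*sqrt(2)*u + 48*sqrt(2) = (u - 8)*(u - 3*sqrt(2))*(u + sqrt(2))*(sqrt(2)*u + sqrt(2))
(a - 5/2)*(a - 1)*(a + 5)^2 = a^4 + 13*a^3/2 - 15*a^2/2 - 125*a/2 + 125/2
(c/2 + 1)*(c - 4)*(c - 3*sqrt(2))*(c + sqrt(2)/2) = c^4/2 - 5*sqrt(2)*c^3/4 - c^3 - 11*c^2/2 + 5*sqrt(2)*c^2/2 + 3*c + 10*sqrt(2)*c + 12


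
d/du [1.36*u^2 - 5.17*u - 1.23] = 2.72*u - 5.17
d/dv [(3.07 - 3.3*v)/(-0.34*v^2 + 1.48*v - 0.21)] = (-1.122*v^2 + 2.0876*v - 3.8506)/(0.1156*v^4 - 1.0064*v^3 + 2.3332*v^2 - 0.6216*v + 0.0441)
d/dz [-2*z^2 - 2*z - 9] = -4*z - 2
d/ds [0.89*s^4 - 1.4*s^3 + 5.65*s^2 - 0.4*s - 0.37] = 3.56*s^3 - 4.2*s^2 + 11.3*s - 0.4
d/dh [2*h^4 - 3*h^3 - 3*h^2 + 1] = h*(8*h^2 - 9*h - 6)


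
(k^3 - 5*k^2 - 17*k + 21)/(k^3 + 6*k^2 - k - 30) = (k^2 - 8*k + 7)/(k^2 + 3*k - 10)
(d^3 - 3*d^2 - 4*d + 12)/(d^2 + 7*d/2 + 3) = 2*(d^2 - 5*d + 6)/(2*d + 3)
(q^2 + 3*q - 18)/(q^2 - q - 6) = (q + 6)/(q + 2)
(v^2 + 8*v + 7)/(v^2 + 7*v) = (v + 1)/v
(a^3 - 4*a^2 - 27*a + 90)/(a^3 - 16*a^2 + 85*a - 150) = (a^2 + 2*a - 15)/(a^2 - 10*a + 25)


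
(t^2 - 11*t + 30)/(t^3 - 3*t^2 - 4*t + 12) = (t^2 - 11*t + 30)/(t^3 - 3*t^2 - 4*t + 12)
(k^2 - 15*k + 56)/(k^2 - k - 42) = (k - 8)/(k + 6)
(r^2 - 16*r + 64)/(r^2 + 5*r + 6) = (r^2 - 16*r + 64)/(r^2 + 5*r + 6)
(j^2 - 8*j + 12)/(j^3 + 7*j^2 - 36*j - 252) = (j - 2)/(j^2 + 13*j + 42)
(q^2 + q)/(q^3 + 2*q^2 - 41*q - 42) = q/(q^2 + q - 42)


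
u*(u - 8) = u^2 - 8*u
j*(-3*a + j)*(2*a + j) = -6*a^2*j - a*j^2 + j^3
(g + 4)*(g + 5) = g^2 + 9*g + 20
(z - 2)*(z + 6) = z^2 + 4*z - 12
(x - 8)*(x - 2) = x^2 - 10*x + 16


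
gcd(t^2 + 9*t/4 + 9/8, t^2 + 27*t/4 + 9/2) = t + 3/4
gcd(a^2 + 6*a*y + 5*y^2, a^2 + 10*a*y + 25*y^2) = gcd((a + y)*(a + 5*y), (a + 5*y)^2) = a + 5*y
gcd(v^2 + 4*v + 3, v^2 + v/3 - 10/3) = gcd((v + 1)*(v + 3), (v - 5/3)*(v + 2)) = 1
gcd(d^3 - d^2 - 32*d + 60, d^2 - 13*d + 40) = d - 5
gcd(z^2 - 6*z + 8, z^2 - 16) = z - 4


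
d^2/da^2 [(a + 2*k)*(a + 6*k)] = 2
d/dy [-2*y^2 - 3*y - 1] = -4*y - 3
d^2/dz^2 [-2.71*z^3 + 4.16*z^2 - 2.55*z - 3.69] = 8.32 - 16.26*z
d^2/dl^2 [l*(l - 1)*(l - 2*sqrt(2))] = 6*l - 4*sqrt(2) - 2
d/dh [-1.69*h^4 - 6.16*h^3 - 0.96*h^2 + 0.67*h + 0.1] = -6.76*h^3 - 18.48*h^2 - 1.92*h + 0.67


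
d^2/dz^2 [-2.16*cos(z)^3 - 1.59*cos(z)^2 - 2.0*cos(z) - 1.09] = 3.62*cos(z) + 3.18*cos(2*z) + 4.86*cos(3*z)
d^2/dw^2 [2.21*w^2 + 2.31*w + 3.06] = 4.42000000000000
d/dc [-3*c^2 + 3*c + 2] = 3 - 6*c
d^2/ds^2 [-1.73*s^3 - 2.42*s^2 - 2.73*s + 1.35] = -10.38*s - 4.84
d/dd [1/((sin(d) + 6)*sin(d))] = -2*(sin(d) + 3)*cos(d)/((sin(d) + 6)^2*sin(d)^2)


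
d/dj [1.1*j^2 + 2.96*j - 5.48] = 2.2*j + 2.96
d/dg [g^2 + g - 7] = 2*g + 1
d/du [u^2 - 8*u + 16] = 2*u - 8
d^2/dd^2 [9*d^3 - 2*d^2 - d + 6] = 54*d - 4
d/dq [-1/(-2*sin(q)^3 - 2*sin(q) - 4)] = (3*cos(q)^2 - 4)*cos(q)/(2*(sin(q)^3 + sin(q) + 2)^2)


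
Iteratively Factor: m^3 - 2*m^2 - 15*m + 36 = (m + 4)*(m^2 - 6*m + 9) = (m - 3)*(m + 4)*(m - 3)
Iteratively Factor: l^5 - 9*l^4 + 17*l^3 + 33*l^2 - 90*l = (l - 5)*(l^4 - 4*l^3 - 3*l^2 + 18*l) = (l - 5)*(l + 2)*(l^3 - 6*l^2 + 9*l) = (l - 5)*(l - 3)*(l + 2)*(l^2 - 3*l) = l*(l - 5)*(l - 3)*(l + 2)*(l - 3)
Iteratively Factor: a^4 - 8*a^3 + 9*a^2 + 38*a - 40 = (a - 4)*(a^3 - 4*a^2 - 7*a + 10) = (a - 4)*(a + 2)*(a^2 - 6*a + 5) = (a - 4)*(a - 1)*(a + 2)*(a - 5)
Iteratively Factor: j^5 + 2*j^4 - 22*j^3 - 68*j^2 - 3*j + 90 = (j + 2)*(j^4 - 22*j^2 - 24*j + 45) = (j + 2)*(j + 3)*(j^3 - 3*j^2 - 13*j + 15) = (j + 2)*(j + 3)^2*(j^2 - 6*j + 5) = (j - 1)*(j + 2)*(j + 3)^2*(j - 5)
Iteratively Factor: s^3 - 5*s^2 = (s - 5)*(s^2) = s*(s - 5)*(s)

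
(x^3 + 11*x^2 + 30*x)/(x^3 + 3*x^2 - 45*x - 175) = x*(x + 6)/(x^2 - 2*x - 35)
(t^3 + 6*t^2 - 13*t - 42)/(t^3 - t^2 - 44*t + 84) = (t^2 - t - 6)/(t^2 - 8*t + 12)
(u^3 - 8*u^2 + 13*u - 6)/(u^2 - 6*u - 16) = (-u^3 + 8*u^2 - 13*u + 6)/(-u^2 + 6*u + 16)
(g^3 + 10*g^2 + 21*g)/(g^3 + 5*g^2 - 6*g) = (g^2 + 10*g + 21)/(g^2 + 5*g - 6)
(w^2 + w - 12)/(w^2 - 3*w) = (w + 4)/w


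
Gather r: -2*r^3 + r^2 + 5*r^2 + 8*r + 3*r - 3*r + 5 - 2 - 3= -2*r^3 + 6*r^2 + 8*r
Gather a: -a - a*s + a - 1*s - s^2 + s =-a*s - s^2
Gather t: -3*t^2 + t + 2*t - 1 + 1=-3*t^2 + 3*t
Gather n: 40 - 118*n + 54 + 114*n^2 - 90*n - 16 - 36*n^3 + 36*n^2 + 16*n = -36*n^3 + 150*n^2 - 192*n + 78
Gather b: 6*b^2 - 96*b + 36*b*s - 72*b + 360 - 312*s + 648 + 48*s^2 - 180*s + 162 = 6*b^2 + b*(36*s - 168) + 48*s^2 - 492*s + 1170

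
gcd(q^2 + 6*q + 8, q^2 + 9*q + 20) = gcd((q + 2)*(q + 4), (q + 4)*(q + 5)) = q + 4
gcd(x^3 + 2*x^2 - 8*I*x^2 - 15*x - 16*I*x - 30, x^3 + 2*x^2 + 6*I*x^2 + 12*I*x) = x + 2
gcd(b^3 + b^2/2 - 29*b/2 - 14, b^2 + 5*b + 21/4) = b + 7/2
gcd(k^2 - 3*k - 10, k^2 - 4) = k + 2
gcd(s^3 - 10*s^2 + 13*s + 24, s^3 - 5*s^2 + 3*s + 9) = s^2 - 2*s - 3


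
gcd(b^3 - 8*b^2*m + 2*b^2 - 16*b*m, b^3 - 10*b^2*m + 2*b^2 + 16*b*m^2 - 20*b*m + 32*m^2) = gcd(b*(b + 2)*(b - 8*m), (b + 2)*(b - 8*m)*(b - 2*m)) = b^2 - 8*b*m + 2*b - 16*m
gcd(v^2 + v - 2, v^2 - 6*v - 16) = v + 2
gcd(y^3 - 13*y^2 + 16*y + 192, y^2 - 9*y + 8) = y - 8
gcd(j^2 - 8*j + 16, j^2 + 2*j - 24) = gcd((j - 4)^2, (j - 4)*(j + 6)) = j - 4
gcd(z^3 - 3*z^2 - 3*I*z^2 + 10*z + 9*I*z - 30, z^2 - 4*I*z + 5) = z - 5*I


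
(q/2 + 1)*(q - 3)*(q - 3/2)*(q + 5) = q^4/2 + 5*q^3/4 - 17*q^2/2 - 27*q/4 + 45/2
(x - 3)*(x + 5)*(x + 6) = x^3 + 8*x^2 - 3*x - 90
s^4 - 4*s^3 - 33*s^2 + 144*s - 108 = (s - 6)*(s - 3)*(s - 1)*(s + 6)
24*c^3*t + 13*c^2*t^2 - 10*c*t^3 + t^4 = t*(-8*c + t)*(-3*c + t)*(c + t)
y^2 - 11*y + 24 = (y - 8)*(y - 3)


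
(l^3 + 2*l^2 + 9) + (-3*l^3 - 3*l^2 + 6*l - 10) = -2*l^3 - l^2 + 6*l - 1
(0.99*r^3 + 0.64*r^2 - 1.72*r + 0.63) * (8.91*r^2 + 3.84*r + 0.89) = 8.8209*r^5 + 9.504*r^4 - 11.9865*r^3 - 0.4219*r^2 + 0.8884*r + 0.5607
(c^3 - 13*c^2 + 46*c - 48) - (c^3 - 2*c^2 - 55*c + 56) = -11*c^2 + 101*c - 104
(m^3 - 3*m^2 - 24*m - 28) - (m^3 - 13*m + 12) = -3*m^2 - 11*m - 40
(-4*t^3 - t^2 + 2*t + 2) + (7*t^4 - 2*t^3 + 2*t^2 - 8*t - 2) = 7*t^4 - 6*t^3 + t^2 - 6*t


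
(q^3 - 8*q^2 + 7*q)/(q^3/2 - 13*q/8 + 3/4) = 8*q*(q^2 - 8*q + 7)/(4*q^3 - 13*q + 6)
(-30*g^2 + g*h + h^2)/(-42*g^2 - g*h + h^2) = (5*g - h)/(7*g - h)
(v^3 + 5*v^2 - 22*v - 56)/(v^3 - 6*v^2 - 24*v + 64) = (v^3 + 5*v^2 - 22*v - 56)/(v^3 - 6*v^2 - 24*v + 64)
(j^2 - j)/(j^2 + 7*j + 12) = j*(j - 1)/(j^2 + 7*j + 12)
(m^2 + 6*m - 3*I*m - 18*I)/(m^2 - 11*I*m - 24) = (m + 6)/(m - 8*I)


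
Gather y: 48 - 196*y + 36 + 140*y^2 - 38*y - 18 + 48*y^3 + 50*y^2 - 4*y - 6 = 48*y^3 + 190*y^2 - 238*y + 60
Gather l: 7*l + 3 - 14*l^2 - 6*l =-14*l^2 + l + 3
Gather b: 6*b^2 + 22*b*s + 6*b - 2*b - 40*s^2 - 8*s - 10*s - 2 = 6*b^2 + b*(22*s + 4) - 40*s^2 - 18*s - 2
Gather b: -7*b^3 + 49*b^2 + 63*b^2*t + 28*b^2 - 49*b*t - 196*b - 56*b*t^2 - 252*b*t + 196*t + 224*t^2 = -7*b^3 + b^2*(63*t + 77) + b*(-56*t^2 - 301*t - 196) + 224*t^2 + 196*t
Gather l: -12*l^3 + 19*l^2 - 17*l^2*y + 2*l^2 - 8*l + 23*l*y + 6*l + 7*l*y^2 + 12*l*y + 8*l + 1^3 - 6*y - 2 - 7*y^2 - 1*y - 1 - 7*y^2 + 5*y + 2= -12*l^3 + l^2*(21 - 17*y) + l*(7*y^2 + 35*y + 6) - 14*y^2 - 2*y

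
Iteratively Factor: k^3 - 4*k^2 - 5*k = (k - 5)*(k^2 + k) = k*(k - 5)*(k + 1)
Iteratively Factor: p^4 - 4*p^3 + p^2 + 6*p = (p + 1)*(p^3 - 5*p^2 + 6*p) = (p - 2)*(p + 1)*(p^2 - 3*p) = p*(p - 2)*(p + 1)*(p - 3)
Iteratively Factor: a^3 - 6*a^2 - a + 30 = (a - 3)*(a^2 - 3*a - 10) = (a - 3)*(a + 2)*(a - 5)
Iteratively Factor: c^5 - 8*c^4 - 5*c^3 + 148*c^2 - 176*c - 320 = (c + 4)*(c^4 - 12*c^3 + 43*c^2 - 24*c - 80) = (c - 4)*(c + 4)*(c^3 - 8*c^2 + 11*c + 20) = (c - 5)*(c - 4)*(c + 4)*(c^2 - 3*c - 4) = (c - 5)*(c - 4)*(c + 1)*(c + 4)*(c - 4)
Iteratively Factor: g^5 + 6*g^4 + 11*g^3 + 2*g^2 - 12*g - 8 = (g + 1)*(g^4 + 5*g^3 + 6*g^2 - 4*g - 8) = (g + 1)*(g + 2)*(g^3 + 3*g^2 - 4) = (g + 1)*(g + 2)^2*(g^2 + g - 2) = (g - 1)*(g + 1)*(g + 2)^2*(g + 2)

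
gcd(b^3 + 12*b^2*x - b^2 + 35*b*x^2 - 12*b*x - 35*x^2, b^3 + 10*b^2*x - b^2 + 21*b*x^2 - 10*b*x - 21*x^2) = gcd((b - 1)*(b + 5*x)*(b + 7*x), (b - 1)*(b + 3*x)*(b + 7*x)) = b^2 + 7*b*x - b - 7*x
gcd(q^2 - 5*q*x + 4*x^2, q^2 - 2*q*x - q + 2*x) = 1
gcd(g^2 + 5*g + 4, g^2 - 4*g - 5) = g + 1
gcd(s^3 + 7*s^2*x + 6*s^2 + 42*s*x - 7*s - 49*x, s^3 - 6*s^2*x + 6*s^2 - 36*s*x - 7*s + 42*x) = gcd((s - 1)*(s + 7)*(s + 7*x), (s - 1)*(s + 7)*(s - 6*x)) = s^2 + 6*s - 7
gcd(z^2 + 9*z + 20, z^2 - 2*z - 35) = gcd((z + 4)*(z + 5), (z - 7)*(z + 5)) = z + 5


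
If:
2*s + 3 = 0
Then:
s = -3/2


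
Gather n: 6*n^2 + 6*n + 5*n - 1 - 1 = 6*n^2 + 11*n - 2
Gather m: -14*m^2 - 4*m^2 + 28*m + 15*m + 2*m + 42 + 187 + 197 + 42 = -18*m^2 + 45*m + 468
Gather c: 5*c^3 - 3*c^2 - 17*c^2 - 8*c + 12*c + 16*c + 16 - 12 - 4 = 5*c^3 - 20*c^2 + 20*c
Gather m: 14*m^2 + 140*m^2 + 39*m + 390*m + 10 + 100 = 154*m^2 + 429*m + 110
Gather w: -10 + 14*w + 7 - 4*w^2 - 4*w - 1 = -4*w^2 + 10*w - 4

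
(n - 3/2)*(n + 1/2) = n^2 - n - 3/4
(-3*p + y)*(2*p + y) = -6*p^2 - p*y + y^2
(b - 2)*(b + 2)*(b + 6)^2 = b^4 + 12*b^3 + 32*b^2 - 48*b - 144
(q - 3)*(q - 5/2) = q^2 - 11*q/2 + 15/2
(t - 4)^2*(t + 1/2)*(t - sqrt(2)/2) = t^4 - 15*t^3/2 - sqrt(2)*t^3/2 + 15*sqrt(2)*t^2/4 + 12*t^2 - 6*sqrt(2)*t + 8*t - 4*sqrt(2)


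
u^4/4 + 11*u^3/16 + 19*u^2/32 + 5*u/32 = u*(u/4 + 1/4)*(u + 1/2)*(u + 5/4)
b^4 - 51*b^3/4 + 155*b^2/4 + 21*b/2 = b*(b - 7)*(b - 6)*(b + 1/4)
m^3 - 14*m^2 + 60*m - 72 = (m - 6)^2*(m - 2)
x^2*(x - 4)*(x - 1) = x^4 - 5*x^3 + 4*x^2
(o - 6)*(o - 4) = o^2 - 10*o + 24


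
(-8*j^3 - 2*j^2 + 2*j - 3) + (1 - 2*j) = -8*j^3 - 2*j^2 - 2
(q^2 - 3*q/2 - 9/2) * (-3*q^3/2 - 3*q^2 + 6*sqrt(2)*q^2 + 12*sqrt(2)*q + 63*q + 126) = -3*q^5/2 - 3*q^4/4 + 6*sqrt(2)*q^4 + 3*sqrt(2)*q^3 + 297*q^3/4 - 45*sqrt(2)*q^2 + 45*q^2 - 945*q/2 - 54*sqrt(2)*q - 567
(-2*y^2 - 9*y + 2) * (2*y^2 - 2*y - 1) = -4*y^4 - 14*y^3 + 24*y^2 + 5*y - 2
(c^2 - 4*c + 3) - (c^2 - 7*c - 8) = 3*c + 11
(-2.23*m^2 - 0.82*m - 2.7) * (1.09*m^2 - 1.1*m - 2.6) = -2.4307*m^4 + 1.5592*m^3 + 3.757*m^2 + 5.102*m + 7.02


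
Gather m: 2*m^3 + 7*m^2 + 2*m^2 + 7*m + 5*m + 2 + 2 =2*m^3 + 9*m^2 + 12*m + 4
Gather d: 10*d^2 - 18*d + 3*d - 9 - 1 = 10*d^2 - 15*d - 10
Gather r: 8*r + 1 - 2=8*r - 1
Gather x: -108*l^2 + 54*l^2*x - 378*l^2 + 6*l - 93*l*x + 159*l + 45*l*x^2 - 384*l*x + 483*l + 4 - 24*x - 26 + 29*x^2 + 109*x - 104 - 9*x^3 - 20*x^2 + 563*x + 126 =-486*l^2 + 648*l - 9*x^3 + x^2*(45*l + 9) + x*(54*l^2 - 477*l + 648)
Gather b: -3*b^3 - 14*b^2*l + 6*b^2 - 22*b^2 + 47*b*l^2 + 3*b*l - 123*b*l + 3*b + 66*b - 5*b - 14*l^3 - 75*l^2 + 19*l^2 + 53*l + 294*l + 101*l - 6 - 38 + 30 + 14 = -3*b^3 + b^2*(-14*l - 16) + b*(47*l^2 - 120*l + 64) - 14*l^3 - 56*l^2 + 448*l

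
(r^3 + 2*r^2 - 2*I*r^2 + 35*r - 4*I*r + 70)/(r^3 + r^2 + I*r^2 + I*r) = (r^3 + 2*r^2*(1 - I) + r*(35 - 4*I) + 70)/(r*(r^2 + r*(1 + I) + I))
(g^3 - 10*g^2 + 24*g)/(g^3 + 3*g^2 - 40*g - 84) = g*(g - 4)/(g^2 + 9*g + 14)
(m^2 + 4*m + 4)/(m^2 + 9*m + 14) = (m + 2)/(m + 7)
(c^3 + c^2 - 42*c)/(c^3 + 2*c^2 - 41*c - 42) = c/(c + 1)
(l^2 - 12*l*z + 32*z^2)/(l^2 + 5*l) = (l^2 - 12*l*z + 32*z^2)/(l*(l + 5))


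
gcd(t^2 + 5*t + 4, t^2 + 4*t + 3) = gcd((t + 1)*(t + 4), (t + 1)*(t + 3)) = t + 1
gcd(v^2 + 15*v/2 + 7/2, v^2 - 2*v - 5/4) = v + 1/2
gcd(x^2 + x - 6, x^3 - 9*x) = x + 3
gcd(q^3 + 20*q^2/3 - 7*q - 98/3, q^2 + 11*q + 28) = q + 7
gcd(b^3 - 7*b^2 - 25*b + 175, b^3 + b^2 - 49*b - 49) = b - 7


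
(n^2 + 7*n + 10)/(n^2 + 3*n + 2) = (n + 5)/(n + 1)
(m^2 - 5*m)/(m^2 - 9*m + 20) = m/(m - 4)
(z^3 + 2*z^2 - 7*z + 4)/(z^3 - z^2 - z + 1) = (z + 4)/(z + 1)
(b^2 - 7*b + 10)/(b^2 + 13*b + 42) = (b^2 - 7*b + 10)/(b^2 + 13*b + 42)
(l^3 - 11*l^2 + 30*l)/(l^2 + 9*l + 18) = l*(l^2 - 11*l + 30)/(l^2 + 9*l + 18)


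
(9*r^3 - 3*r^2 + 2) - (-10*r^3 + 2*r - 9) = 19*r^3 - 3*r^2 - 2*r + 11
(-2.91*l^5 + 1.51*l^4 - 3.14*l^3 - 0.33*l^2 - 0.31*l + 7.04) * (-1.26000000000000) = 3.6666*l^5 - 1.9026*l^4 + 3.9564*l^3 + 0.4158*l^2 + 0.3906*l - 8.8704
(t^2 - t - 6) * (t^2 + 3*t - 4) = t^4 + 2*t^3 - 13*t^2 - 14*t + 24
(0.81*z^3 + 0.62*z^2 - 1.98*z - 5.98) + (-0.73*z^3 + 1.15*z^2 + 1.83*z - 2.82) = 0.0800000000000001*z^3 + 1.77*z^2 - 0.15*z - 8.8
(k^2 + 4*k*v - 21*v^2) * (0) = 0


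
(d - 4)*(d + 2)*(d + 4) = d^3 + 2*d^2 - 16*d - 32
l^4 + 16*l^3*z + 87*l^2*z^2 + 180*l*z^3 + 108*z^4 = (l + z)*(l + 3*z)*(l + 6*z)^2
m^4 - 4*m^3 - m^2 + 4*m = m*(m - 4)*(m - 1)*(m + 1)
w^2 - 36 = (w - 6)*(w + 6)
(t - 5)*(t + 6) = t^2 + t - 30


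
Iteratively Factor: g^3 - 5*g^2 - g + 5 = (g - 1)*(g^2 - 4*g - 5) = (g - 5)*(g - 1)*(g + 1)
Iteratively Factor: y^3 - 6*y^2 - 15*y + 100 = (y - 5)*(y^2 - y - 20) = (y - 5)*(y + 4)*(y - 5)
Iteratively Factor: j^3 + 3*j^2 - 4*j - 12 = (j + 3)*(j^2 - 4) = (j + 2)*(j + 3)*(j - 2)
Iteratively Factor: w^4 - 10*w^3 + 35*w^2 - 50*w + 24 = (w - 4)*(w^3 - 6*w^2 + 11*w - 6) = (w - 4)*(w - 1)*(w^2 - 5*w + 6) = (w - 4)*(w - 2)*(w - 1)*(w - 3)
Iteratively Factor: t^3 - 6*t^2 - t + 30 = (t + 2)*(t^2 - 8*t + 15) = (t - 5)*(t + 2)*(t - 3)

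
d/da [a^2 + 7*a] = 2*a + 7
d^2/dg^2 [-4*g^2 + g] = -8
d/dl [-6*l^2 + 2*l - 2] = 2 - 12*l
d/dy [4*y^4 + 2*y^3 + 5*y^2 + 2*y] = 16*y^3 + 6*y^2 + 10*y + 2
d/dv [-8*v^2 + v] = 1 - 16*v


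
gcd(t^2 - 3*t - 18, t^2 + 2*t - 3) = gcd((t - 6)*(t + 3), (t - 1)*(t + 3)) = t + 3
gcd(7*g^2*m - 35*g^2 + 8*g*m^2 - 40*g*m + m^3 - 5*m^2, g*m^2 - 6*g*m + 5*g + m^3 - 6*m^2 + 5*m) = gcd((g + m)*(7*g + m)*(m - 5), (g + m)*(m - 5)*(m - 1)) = g*m - 5*g + m^2 - 5*m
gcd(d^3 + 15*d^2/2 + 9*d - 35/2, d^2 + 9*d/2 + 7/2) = d + 7/2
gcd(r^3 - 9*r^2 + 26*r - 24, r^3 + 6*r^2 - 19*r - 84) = r - 4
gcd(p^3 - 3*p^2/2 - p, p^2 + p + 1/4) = p + 1/2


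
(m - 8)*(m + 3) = m^2 - 5*m - 24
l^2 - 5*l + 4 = (l - 4)*(l - 1)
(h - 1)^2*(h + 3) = h^3 + h^2 - 5*h + 3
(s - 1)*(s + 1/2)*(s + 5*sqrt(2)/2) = s^3 - s^2/2 + 5*sqrt(2)*s^2/2 - 5*sqrt(2)*s/4 - s/2 - 5*sqrt(2)/4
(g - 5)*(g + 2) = g^2 - 3*g - 10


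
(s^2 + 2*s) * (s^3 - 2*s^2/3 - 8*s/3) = s^5 + 4*s^4/3 - 4*s^3 - 16*s^2/3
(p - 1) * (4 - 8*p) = -8*p^2 + 12*p - 4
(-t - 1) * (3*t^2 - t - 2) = -3*t^3 - 2*t^2 + 3*t + 2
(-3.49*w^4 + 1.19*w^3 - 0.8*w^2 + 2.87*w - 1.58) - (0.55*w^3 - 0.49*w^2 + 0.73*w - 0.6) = -3.49*w^4 + 0.64*w^3 - 0.31*w^2 + 2.14*w - 0.98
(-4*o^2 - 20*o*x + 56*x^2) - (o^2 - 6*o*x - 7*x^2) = -5*o^2 - 14*o*x + 63*x^2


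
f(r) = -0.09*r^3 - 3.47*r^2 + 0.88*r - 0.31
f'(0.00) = 0.88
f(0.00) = -0.31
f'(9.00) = -83.45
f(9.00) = -339.07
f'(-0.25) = 2.60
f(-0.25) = -0.75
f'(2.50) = -18.16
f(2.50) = -21.20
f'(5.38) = -44.27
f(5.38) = -110.03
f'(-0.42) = 3.75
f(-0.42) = -1.29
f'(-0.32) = 3.07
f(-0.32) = -0.94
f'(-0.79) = 6.19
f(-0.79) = -3.13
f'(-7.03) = 36.32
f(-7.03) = -146.72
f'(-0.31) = 3.01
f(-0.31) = -0.91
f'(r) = -0.27*r^2 - 6.94*r + 0.88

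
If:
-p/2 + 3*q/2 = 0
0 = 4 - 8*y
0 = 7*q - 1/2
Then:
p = 3/14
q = 1/14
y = 1/2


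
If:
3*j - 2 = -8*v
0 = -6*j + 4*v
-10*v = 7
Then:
No Solution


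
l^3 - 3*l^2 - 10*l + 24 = (l - 4)*(l - 2)*(l + 3)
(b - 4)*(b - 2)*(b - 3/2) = b^3 - 15*b^2/2 + 17*b - 12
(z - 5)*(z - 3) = z^2 - 8*z + 15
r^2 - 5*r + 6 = (r - 3)*(r - 2)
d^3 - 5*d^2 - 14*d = d*(d - 7)*(d + 2)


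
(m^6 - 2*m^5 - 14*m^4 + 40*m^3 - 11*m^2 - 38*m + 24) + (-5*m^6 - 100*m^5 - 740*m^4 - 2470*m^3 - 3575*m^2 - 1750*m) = -4*m^6 - 102*m^5 - 754*m^4 - 2430*m^3 - 3586*m^2 - 1788*m + 24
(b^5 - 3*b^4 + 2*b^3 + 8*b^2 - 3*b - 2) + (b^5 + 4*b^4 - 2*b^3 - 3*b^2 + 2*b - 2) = 2*b^5 + b^4 + 5*b^2 - b - 4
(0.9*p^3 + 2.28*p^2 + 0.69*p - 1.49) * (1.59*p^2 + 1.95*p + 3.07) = 1.431*p^5 + 5.3802*p^4 + 8.3061*p^3 + 5.976*p^2 - 0.7872*p - 4.5743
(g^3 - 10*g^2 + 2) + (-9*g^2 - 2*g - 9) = g^3 - 19*g^2 - 2*g - 7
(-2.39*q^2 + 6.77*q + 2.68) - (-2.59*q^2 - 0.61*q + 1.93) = 0.2*q^2 + 7.38*q + 0.75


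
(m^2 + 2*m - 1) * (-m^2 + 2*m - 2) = -m^4 + 3*m^2 - 6*m + 2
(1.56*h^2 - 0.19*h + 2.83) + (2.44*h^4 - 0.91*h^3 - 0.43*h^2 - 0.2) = 2.44*h^4 - 0.91*h^3 + 1.13*h^2 - 0.19*h + 2.63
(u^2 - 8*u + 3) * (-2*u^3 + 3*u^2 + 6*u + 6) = -2*u^5 + 19*u^4 - 24*u^3 - 33*u^2 - 30*u + 18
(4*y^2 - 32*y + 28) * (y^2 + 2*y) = 4*y^4 - 24*y^3 - 36*y^2 + 56*y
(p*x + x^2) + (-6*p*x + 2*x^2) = -5*p*x + 3*x^2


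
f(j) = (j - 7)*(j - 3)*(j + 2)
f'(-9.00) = 388.00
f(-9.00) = -1344.00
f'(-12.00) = 625.00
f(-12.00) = -2850.00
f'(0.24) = -2.67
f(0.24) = 41.79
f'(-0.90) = 17.83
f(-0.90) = 33.89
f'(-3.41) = 90.44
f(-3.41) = -94.09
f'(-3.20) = 82.92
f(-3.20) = -75.89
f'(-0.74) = 14.48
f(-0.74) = 36.47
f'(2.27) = -19.86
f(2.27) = 14.74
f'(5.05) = -3.29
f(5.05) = -28.18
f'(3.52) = -18.15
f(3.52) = -9.99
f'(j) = (j - 7)*(j - 3) + (j - 7)*(j + 2) + (j - 3)*(j + 2)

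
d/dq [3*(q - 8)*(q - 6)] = 6*q - 42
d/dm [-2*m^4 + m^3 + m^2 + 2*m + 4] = -8*m^3 + 3*m^2 + 2*m + 2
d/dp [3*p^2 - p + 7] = 6*p - 1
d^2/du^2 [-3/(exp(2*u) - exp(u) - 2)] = 3*(2*(2*exp(u) - 1)^2*exp(u) + (4*exp(u) - 1)*(-exp(2*u) + exp(u) + 2))*exp(u)/(-exp(2*u) + exp(u) + 2)^3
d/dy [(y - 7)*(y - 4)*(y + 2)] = 3*y^2 - 18*y + 6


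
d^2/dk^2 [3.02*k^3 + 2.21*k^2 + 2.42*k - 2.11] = 18.12*k + 4.42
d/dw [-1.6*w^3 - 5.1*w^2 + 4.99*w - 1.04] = -4.8*w^2 - 10.2*w + 4.99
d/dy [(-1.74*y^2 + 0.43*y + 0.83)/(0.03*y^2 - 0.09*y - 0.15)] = (0.1437*y^2 + 0.4722*y + 0.0102)/(0.0009*y^4 - 0.0054*y^3 - 0.0009*y^2 + 0.027*y + 0.0225)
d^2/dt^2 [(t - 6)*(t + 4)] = 2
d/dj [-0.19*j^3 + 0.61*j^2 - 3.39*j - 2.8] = -0.57*j^2 + 1.22*j - 3.39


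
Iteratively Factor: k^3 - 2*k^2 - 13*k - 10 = (k + 2)*(k^2 - 4*k - 5) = (k - 5)*(k + 2)*(k + 1)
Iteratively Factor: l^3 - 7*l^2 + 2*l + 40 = (l + 2)*(l^2 - 9*l + 20) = (l - 5)*(l + 2)*(l - 4)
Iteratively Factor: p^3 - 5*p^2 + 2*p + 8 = (p + 1)*(p^2 - 6*p + 8) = (p - 2)*(p + 1)*(p - 4)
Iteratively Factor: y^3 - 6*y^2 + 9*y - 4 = (y - 4)*(y^2 - 2*y + 1) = (y - 4)*(y - 1)*(y - 1)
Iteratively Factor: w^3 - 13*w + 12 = (w - 3)*(w^2 + 3*w - 4) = (w - 3)*(w + 4)*(w - 1)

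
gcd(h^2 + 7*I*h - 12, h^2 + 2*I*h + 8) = h + 4*I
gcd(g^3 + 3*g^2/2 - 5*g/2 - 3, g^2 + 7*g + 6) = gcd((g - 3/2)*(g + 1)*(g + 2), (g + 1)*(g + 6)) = g + 1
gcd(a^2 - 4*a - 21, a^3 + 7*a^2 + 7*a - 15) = a + 3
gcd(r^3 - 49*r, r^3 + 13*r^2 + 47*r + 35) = r + 7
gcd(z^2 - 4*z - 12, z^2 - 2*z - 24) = z - 6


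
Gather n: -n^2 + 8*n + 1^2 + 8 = -n^2 + 8*n + 9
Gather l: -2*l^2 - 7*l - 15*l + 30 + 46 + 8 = -2*l^2 - 22*l + 84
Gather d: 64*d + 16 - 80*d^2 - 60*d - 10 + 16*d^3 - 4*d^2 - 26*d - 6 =16*d^3 - 84*d^2 - 22*d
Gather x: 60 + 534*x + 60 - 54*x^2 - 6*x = -54*x^2 + 528*x + 120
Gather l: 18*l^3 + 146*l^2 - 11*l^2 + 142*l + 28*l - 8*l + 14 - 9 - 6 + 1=18*l^3 + 135*l^2 + 162*l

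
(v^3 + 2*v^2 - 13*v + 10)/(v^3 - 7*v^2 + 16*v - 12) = (v^2 + 4*v - 5)/(v^2 - 5*v + 6)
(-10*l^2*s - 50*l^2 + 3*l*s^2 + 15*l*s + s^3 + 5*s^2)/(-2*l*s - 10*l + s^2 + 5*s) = 5*l + s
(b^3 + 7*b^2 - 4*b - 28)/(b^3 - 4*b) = (b + 7)/b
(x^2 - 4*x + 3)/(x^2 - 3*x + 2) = (x - 3)/(x - 2)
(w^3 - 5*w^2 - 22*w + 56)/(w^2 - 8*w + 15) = (w^3 - 5*w^2 - 22*w + 56)/(w^2 - 8*w + 15)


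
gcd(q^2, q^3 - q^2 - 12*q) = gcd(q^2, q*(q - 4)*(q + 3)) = q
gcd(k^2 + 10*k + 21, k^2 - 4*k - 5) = 1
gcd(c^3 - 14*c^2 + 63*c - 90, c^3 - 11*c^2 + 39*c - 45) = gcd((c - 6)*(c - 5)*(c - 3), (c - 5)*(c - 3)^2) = c^2 - 8*c + 15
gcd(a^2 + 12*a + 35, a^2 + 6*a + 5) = a + 5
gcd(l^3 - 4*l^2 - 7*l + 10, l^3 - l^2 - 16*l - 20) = l^2 - 3*l - 10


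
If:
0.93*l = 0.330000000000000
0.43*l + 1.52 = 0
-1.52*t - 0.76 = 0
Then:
No Solution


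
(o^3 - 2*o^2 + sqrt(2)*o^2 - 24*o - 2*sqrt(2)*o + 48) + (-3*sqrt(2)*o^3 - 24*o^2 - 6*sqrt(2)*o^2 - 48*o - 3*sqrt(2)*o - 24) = -3*sqrt(2)*o^3 + o^3 - 26*o^2 - 5*sqrt(2)*o^2 - 72*o - 5*sqrt(2)*o + 24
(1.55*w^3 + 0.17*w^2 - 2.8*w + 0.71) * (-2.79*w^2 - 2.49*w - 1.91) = -4.3245*w^5 - 4.3338*w^4 + 4.4282*w^3 + 4.6664*w^2 + 3.5801*w - 1.3561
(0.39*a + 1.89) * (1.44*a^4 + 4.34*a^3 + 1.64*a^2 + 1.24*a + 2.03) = 0.5616*a^5 + 4.4142*a^4 + 8.8422*a^3 + 3.5832*a^2 + 3.1353*a + 3.8367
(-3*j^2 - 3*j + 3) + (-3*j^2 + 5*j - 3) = -6*j^2 + 2*j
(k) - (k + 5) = -5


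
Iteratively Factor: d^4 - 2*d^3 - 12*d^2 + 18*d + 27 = (d + 1)*(d^3 - 3*d^2 - 9*d + 27) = (d + 1)*(d + 3)*(d^2 - 6*d + 9) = (d - 3)*(d + 1)*(d + 3)*(d - 3)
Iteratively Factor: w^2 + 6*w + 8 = (w + 4)*(w + 2)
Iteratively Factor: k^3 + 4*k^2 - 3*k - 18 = (k + 3)*(k^2 + k - 6) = (k - 2)*(k + 3)*(k + 3)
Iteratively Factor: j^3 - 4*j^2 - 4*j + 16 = (j + 2)*(j^2 - 6*j + 8) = (j - 2)*(j + 2)*(j - 4)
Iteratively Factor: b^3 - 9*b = (b)*(b^2 - 9) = b*(b + 3)*(b - 3)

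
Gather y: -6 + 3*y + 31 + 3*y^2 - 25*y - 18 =3*y^2 - 22*y + 7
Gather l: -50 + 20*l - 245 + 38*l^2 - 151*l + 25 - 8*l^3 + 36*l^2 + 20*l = -8*l^3 + 74*l^2 - 111*l - 270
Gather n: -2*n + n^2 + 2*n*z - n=n^2 + n*(2*z - 3)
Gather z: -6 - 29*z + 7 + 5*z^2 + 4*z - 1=5*z^2 - 25*z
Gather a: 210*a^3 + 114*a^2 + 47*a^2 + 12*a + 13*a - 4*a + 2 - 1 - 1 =210*a^3 + 161*a^2 + 21*a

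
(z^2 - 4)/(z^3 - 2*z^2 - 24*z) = (4 - z^2)/(z*(-z^2 + 2*z + 24))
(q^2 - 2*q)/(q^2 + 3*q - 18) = q*(q - 2)/(q^2 + 3*q - 18)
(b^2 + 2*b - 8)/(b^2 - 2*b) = (b + 4)/b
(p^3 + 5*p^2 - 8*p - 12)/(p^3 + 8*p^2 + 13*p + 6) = (p - 2)/(p + 1)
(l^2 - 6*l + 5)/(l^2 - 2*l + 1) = (l - 5)/(l - 1)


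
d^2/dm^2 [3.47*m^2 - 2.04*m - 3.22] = 6.94000000000000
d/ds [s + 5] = 1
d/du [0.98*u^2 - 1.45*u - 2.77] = 1.96*u - 1.45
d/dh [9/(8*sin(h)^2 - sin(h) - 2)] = 9*(1 - 16*sin(h))*cos(h)/(-8*sin(h)^2 + sin(h) + 2)^2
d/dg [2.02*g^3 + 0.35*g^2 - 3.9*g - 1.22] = 6.06*g^2 + 0.7*g - 3.9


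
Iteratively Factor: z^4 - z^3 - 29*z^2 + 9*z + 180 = (z - 3)*(z^3 + 2*z^2 - 23*z - 60) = (z - 3)*(z + 4)*(z^2 - 2*z - 15) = (z - 3)*(z + 3)*(z + 4)*(z - 5)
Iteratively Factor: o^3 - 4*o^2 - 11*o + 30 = (o - 2)*(o^2 - 2*o - 15) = (o - 5)*(o - 2)*(o + 3)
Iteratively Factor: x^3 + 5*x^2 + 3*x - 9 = (x - 1)*(x^2 + 6*x + 9) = (x - 1)*(x + 3)*(x + 3)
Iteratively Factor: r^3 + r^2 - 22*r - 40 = (r + 2)*(r^2 - r - 20) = (r - 5)*(r + 2)*(r + 4)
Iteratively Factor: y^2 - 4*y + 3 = (y - 1)*(y - 3)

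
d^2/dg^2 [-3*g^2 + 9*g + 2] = -6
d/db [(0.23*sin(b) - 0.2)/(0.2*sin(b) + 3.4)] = 0.822*cos(b)/(0.2*sin(b) + 3.4)^2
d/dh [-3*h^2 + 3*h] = 3 - 6*h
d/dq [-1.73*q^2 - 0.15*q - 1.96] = -3.46*q - 0.15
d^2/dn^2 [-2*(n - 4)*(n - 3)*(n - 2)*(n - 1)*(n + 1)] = -40*n^3 + 216*n^2 - 300*n + 60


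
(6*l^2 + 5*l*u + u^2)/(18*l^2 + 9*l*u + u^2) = (2*l + u)/(6*l + u)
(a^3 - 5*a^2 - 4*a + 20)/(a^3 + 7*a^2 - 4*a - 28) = (a - 5)/(a + 7)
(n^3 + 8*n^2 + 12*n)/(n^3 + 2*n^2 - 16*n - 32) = n*(n + 6)/(n^2 - 16)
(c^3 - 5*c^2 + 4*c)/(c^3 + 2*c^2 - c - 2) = c*(c - 4)/(c^2 + 3*c + 2)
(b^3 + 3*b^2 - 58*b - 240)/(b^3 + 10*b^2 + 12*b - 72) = (b^2 - 3*b - 40)/(b^2 + 4*b - 12)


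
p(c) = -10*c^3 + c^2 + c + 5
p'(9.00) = -2411.00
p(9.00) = -7195.00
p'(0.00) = 1.00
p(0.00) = 5.00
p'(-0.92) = -26.23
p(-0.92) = 12.71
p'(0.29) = -0.94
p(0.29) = 5.13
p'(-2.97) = -269.57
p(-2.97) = 272.83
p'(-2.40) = -176.60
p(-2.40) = 146.60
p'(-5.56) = -937.53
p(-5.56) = 1749.15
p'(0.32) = -1.43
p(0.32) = 5.09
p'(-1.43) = -63.21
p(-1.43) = 34.86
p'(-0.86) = -22.91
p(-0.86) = 11.24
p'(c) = -30*c^2 + 2*c + 1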